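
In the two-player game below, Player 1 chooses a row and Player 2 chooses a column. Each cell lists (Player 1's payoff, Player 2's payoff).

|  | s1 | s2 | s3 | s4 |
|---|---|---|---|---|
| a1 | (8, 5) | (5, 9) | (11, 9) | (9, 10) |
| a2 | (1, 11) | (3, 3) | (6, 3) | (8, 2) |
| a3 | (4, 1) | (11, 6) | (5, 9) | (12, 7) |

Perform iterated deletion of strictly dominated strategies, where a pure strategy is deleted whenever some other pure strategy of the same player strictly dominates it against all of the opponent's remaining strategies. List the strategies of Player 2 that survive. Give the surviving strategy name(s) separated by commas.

Row a2 is eliminated: a1 beats it against every remaining column (s1: 8>1, s2: 5>3, s3: 11>6, s4: 9>8).
For Player 2, s2 strictly dominates s1 on the remaining rows (a1: 9>5, a3: 6>1); eliminate s1.
Player 2's strategy s2 is strictly dominated by s4 (a1: 10>9, a3: 7>6) and is removed.
Among the remaining strategies, none is strictly dominated by another pure strategy of the same player, so the elimination stops.
Surviving strategies — Player 1: {a1, a3}; Player 2: {s3, s4}.

s3, s4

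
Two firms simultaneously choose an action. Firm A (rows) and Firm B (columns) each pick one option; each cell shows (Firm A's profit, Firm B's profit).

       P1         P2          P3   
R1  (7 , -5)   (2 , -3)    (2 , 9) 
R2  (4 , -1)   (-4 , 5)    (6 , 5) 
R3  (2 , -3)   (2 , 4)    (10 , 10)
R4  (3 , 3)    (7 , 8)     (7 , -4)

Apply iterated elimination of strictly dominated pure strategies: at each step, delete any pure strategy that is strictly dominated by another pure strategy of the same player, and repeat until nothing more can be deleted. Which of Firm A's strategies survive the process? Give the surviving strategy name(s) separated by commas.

Firm B's strategy P1 is strictly dominated by P2 (R1: -3>-5, R2: 5>-1, R3: 4>-3, R4: 8>3) and is removed.
For Firm A, R4 strictly dominates R1 on the remaining columns (P2: 7>2, P3: 7>2); eliminate R1.
For Firm A, R3 strictly dominates R2 on the remaining columns (P2: 2>-4, P3: 10>6); eliminate R2.
Among the remaining strategies, none is strictly dominated by another pure strategy of the same player, so the elimination stops.
Surviving strategies — Firm A: {R3, R4}; Firm B: {P2, P3}.

R3, R4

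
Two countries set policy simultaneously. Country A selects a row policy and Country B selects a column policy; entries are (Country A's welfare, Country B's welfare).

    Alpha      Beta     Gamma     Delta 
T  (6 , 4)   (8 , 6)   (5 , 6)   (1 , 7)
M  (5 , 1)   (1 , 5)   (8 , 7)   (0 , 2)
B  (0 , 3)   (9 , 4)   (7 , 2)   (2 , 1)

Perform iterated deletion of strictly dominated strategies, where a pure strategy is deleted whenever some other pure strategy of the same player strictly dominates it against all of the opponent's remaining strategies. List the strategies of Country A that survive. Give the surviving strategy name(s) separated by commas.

Column Alpha is eliminated: Beta beats it against every remaining row (T: 6>4, M: 5>1, B: 4>3).
Country A's strategy T is strictly dominated by B (Beta: 9>8, Gamma: 7>5, Delta: 2>1) and is removed.
Column Delta is eliminated: Beta beats it against every remaining row (M: 5>2, B: 4>1).
Among the remaining strategies, none is strictly dominated by another pure strategy of the same player, so the elimination stops.
Surviving strategies — Country A: {M, B}; Country B: {Beta, Gamma}.

M, B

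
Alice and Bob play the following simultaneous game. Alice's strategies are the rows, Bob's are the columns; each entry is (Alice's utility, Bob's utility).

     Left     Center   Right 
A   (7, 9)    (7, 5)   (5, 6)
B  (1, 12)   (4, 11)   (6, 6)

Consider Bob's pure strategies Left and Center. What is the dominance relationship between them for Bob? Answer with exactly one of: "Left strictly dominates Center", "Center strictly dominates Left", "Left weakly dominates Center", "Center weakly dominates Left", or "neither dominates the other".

Left strictly dominates Center

Left's payoffs vs Center's, by Alice's action — A: 9>5, B: 12>11.
Every comparison favours Left, so Left strictly dominates Center.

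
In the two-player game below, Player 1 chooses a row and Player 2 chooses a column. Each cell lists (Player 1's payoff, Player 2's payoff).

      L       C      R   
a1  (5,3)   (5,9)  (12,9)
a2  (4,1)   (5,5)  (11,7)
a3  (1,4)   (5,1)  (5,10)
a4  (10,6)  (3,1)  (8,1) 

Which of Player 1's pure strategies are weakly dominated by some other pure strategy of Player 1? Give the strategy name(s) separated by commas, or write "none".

a1: no other strategy beats it everywhere (a2 at L (5>4); a3 at L (5>1); a4 at C (5>3)).
a1 weakly dominates a2 — L: 5>4, C: 5=5, R: 12>11.
a1 weakly dominates a3 — L: 5>1, C: 5=5, R: 12>5.
a4 is not dominated — it holds its own against a1 at L (10>5); a2 at L (10>4); a3 at L (10>1).

a2, a3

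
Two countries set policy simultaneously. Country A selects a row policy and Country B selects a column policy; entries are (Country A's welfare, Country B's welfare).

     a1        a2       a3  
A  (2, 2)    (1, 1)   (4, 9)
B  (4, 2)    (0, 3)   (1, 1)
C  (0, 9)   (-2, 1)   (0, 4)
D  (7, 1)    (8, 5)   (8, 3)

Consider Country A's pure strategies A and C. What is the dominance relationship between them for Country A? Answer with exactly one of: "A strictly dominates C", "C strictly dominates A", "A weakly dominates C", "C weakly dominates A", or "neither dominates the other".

A strictly dominates C

A's payoffs vs C's, by Country B's action — a1: 2>0, a2: 1>-2, a3: 4>0.
Every comparison favours A, so A strictly dominates C.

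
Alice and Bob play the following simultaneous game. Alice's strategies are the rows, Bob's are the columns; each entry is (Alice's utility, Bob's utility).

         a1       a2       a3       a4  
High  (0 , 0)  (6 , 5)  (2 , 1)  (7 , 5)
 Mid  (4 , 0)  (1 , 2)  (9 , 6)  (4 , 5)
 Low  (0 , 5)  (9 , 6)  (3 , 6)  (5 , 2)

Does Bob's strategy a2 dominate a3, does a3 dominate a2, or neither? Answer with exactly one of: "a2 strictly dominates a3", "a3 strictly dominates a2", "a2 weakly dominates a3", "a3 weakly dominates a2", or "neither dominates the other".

neither dominates the other

a2's payoffs vs a3's, by Alice's action — High: 5>1, Mid: 2<6, Low: 6=6.
a2 does better at High but worse at Mid; neither strategy dominates the other.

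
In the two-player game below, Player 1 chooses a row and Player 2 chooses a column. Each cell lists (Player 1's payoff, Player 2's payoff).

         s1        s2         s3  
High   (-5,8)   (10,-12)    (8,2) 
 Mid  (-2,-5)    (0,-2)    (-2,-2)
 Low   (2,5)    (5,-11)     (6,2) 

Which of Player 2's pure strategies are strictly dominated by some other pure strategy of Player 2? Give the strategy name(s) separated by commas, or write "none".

none

s1 is not dominated — it holds its own against s2 at High (8>-12); s3 at High (8>2).
s2 is not dominated — it holds its own against s1 at Mid (-2>-5); s3 at Mid (-2=-2).
Nothing dominates s3: s1 at Mid (-2>-5); s2 at High (2>-12).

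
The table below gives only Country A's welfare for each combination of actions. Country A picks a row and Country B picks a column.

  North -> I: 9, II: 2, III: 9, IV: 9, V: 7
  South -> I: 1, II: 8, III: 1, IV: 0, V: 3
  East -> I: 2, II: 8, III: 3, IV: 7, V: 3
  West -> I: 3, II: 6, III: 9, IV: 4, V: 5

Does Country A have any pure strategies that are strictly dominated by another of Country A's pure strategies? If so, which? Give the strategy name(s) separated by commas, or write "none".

Nothing dominates North: South at I (9>1); East at I (9>2); West at I (9>3).
South: no other strategy beats it everywhere (North at II (8>2); East at II (8=8); West at II (8>6)).
East: no other strategy beats it everywhere (North at II (8>2); South at I (2>1); West at II (8>6)).
West is not dominated — it holds its own against North at II (6>2); South at I (3>1); East at I (3>2).

none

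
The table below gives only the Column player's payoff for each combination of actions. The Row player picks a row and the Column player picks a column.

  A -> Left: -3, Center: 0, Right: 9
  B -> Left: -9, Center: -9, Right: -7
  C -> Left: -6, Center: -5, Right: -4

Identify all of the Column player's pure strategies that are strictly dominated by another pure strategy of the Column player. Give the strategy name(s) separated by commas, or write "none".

Left, Center

Left is strictly dominated by Right (A: 9>-3, B: -7>-9, C: -4>-6).
Center is strictly dominated by Right (A: 9>0, B: -7>-9, C: -4>-5).
Nothing dominates Right: Left at A (9>-3); Center at A (9>0).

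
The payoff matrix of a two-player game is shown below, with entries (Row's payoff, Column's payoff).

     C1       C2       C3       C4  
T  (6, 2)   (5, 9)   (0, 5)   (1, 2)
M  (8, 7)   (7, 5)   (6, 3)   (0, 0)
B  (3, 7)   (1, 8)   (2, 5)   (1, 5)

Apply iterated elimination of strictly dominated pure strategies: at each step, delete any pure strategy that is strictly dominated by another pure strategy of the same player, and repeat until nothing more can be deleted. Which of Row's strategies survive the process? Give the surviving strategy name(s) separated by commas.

Column C3 is eliminated: C2 beats it against every remaining row (T: 9>5, M: 5>3, B: 8>5).
Column's strategy C4 is strictly dominated by C2 (T: 9>2, M: 5>0, B: 8>5) and is removed.
Row's strategy T is strictly dominated by M (C1: 8>6, C2: 7>5) and is removed.
For Row, M strictly dominates B on the remaining columns (C1: 8>3, C2: 7>1); eliminate B.
For Column, C1 strictly dominates C2 on the remaining rows (M: 7>5); eliminate C2.
Among the remaining strategies, none is strictly dominated by another pure strategy of the same player, so the elimination stops.
Surviving strategies — Row: {M}; Column: {C1}.

M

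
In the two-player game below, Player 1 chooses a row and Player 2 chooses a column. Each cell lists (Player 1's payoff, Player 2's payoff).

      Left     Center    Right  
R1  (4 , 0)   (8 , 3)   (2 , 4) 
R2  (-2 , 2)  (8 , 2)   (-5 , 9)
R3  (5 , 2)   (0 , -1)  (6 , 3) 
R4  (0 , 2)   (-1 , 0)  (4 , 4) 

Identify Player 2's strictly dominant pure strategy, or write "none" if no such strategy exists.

Right vs Left: R1: 4>0, R2: 9>2, R3: 3>2, R4: 4>2.
Right vs Center: R1: 4>3, R2: 9>2, R3: 3>-1, R4: 4>0.
Right strictly beats every other strategy against every opponent action, so it is strictly dominant.

Right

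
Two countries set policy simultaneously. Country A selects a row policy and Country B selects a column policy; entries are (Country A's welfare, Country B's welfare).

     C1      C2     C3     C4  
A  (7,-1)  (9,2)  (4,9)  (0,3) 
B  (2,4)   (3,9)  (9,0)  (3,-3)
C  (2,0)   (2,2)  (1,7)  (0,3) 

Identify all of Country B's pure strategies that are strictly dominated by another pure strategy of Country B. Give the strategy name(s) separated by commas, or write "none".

C1, C4

C1: dominated, since C2 does at least as well everywhere (A: 2>-1, B: 9>4, C: 2>0).
C2: no other strategy beats it everywhere (C1 at A (2>-1); C3 at B (9>0); C4 at B (9>-3)).
C3 is not dominated — it holds its own against C1 at A (9>-1); C2 at A (9>2); C4 at A (9>3).
C4: dominated, since C3 does at least as well everywhere (A: 9>3, B: 0>-3, C: 7>3).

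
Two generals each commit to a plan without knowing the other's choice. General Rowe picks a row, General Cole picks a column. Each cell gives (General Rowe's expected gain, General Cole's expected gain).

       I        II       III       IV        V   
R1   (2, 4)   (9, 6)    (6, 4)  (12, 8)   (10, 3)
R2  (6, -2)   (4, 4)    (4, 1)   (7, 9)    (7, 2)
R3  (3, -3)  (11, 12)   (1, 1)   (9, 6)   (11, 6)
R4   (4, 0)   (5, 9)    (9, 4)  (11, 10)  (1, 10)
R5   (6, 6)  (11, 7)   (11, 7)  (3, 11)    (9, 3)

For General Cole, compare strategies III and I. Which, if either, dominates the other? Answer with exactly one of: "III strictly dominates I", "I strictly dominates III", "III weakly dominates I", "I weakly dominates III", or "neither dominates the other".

III weakly dominates I

III's payoffs vs I's, by General Rowe's action — R1: 4=4, R2: 1>-2, R3: 1>-3, R4: 4>0, R5: 7>6.
III is at least as good everywhere and strictly better somewhere (tied only at R1), so III weakly but not strictly dominates I.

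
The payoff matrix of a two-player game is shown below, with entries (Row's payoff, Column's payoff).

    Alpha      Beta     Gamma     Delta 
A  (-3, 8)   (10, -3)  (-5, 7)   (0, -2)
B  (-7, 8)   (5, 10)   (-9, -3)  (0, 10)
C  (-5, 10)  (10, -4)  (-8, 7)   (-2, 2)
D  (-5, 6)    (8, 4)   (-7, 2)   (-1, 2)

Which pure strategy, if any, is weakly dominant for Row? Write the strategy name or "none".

A vs B: Alpha: -3>-7, Beta: 10>5, Gamma: -5>-9, Delta: 0=0.
A vs C: Alpha: -3>-5, Beta: 10=10, Gamma: -5>-8, Delta: 0>-2.
A vs D: Alpha: -3>-5, Beta: 10>8, Gamma: -5>-7, Delta: 0>-1.
A is at least as good as every other strategy against every opponent action, so it is weakly dominant.

A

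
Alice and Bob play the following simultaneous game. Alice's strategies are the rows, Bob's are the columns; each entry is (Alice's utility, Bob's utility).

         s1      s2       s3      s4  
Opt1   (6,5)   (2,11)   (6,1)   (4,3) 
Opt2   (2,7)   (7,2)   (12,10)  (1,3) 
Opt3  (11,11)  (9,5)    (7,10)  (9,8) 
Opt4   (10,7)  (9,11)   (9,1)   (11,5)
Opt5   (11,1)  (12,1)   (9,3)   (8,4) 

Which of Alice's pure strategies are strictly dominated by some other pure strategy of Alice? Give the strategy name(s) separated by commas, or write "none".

Opt3 strictly dominates Opt1 — s1: 11>6, s2: 9>2, s3: 7>6, s4: 9>4.
Opt2: no other strategy beats it everywhere (Opt1 at s2 (7>2); Opt3 at s3 (12>7); Opt4 at s3 (12>9); Opt5 at s3 (12>9)).
Nothing dominates Opt3: Opt1 at s1 (11>6); Opt2 at s1 (11>2); Opt4 at s1 (11>10); Opt5 at s1 (11=11).
Nothing dominates Opt4: Opt1 at s1 (10>6); Opt2 at s1 (10>2); Opt3 at s2 (9=9); Opt5 at s3 (9=9).
Opt5 is not dominated — it holds its own against Opt1 at s1 (11>6); Opt2 at s1 (11>2); Opt3 at s1 (11=11); Opt4 at s1 (11>10).

Opt1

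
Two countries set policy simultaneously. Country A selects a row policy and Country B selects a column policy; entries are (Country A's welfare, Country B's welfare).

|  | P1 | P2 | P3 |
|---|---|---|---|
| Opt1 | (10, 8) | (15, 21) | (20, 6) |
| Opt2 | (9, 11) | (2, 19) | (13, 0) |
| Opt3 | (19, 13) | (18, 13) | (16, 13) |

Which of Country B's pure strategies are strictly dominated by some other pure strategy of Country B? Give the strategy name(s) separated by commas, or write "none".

P1 is not dominated — it holds its own against P2 at Opt3 (13=13); P3 at Opt1 (8>6).
Nothing dominates P2: P1 at Opt1 (21>8); P3 at Opt1 (21>6).
P3: no other strategy beats it everywhere (P1 at Opt3 (13=13); P2 at Opt3 (13=13)).

none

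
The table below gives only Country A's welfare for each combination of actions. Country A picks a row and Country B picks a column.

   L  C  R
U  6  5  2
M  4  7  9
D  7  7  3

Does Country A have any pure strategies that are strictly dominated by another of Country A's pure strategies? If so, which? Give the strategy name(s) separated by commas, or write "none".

U: dominated, since D does at least as well everywhere (L: 7>6, C: 7>5, R: 3>2).
M is not dominated — it holds its own against U at C (7>5); D at C (7=7).
Nothing dominates D: U at L (7>6); M at L (7>4).

U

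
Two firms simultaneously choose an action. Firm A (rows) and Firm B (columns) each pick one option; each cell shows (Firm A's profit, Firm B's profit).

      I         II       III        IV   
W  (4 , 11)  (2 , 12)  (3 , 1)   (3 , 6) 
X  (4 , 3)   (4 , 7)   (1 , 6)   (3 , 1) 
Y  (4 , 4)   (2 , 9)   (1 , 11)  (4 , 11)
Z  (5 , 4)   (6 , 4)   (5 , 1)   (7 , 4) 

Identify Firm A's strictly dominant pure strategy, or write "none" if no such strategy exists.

Z vs W: I: 5>4, II: 6>2, III: 5>3, IV: 7>3.
Z vs X: I: 5>4, II: 6>4, III: 5>1, IV: 7>3.
Z vs Y: I: 5>4, II: 6>2, III: 5>1, IV: 7>4.
Z strictly beats every other strategy against every opponent action, so it is strictly dominant.

Z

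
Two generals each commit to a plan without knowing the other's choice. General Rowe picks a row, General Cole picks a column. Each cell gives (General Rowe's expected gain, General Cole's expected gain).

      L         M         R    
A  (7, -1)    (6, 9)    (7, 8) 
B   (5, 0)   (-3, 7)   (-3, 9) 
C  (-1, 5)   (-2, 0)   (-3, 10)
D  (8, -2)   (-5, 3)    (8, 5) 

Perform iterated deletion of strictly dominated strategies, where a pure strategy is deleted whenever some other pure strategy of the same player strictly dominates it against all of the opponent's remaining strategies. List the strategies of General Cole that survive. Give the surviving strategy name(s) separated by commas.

Row B is eliminated: A beats it against every remaining column (L: 7>5, M: 6>-3, R: 7>-3).
For General Rowe, A strictly dominates C on the remaining columns (L: 7>-1, M: 6>-2, R: 7>-3); eliminate C.
For General Cole, M strictly dominates L on the remaining rows (A: 9>-1, D: 3>-2); eliminate L.
Among the remaining strategies, none is strictly dominated by another pure strategy of the same player, so the elimination stops.
Surviving strategies — General Rowe: {A, D}; General Cole: {M, R}.

M, R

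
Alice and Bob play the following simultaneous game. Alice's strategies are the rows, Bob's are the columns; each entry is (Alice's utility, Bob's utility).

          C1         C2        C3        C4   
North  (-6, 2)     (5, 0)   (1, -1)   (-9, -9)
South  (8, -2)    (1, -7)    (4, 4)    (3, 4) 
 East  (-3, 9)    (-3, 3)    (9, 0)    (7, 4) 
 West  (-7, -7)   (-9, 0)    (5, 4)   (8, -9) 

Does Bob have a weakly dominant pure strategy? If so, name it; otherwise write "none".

C1 fails to dominate C2 at West (-7<0).
C2 fails to dominate C1 at North (0<2).
C3 fails to dominate C1 at North (-1<2).
C4 fails to dominate C1 at North (-9<2).
No single strategy dominates all the others.

none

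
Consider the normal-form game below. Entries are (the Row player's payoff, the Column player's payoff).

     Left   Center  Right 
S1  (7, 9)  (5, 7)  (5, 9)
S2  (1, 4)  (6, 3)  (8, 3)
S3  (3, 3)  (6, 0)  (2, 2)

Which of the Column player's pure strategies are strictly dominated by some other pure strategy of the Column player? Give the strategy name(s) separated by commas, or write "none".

Left: no other strategy beats it everywhere (Center at S1 (9>7); Right at S1 (9=9)).
Left strictly dominates Center — S1: 9>7, S2: 4>3, S3: 3>0.
Right: no other strategy beats it everywhere (Left at S1 (9=9); Center at S1 (9>7)).

Center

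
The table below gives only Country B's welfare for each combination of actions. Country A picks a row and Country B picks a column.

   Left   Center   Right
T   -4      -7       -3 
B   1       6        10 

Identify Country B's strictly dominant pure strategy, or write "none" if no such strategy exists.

Right

Right vs Left: T: -3>-4, B: 10>1.
Right vs Center: T: -3>-7, B: 10>6.
Right strictly beats every other strategy against every opponent action, so it is strictly dominant.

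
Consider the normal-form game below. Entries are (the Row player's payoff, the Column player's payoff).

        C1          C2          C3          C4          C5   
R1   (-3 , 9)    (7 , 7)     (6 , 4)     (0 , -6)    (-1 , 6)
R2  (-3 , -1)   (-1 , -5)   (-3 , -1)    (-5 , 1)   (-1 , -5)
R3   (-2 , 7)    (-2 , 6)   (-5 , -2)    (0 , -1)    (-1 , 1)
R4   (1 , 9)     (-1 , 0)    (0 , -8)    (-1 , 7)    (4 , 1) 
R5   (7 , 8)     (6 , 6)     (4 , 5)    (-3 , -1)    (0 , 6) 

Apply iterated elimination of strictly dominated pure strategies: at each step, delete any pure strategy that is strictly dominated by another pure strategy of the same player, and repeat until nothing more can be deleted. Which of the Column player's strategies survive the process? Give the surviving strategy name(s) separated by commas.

For the Row player, R5 strictly dominates R2 on the remaining columns (C1: 7>-3, C2: 6>-1, C3: 4>-3, C4: -3>-5, C5: 0>-1); eliminate R2.
The Column player's strategy C2 is strictly dominated by C1 (R1: 9>7, R3: 7>6, R4: 9>0, R5: 8>6) and is removed.
For the Column player, C1 strictly dominates C3 on the remaining rows (R1: 9>4, R3: 7>-2, R4: 9>-8, R5: 8>5); eliminate C3.
The Column player's strategy C4 is strictly dominated by C1 (R1: 9>-6, R3: 7>-1, R4: 9>7, R5: 8>-1) and is removed.
The Row player's strategy R1 is strictly dominated by R4 (C1: 1>-3, C5: 4>-1) and is removed.
The Row player's strategy R3 is strictly dominated by R4 (C1: 1>-2, C5: 4>-1) and is removed.
The Column player's strategy C5 is strictly dominated by C1 (R4: 9>1, R5: 8>6) and is removed.
Row R4 is eliminated: R5 beats it against every remaining column (C1: 7>1).
Among the remaining strategies, none is strictly dominated by another pure strategy of the same player, so the elimination stops.
Surviving strategies — the Row player: {R5}; the Column player: {C1}.

C1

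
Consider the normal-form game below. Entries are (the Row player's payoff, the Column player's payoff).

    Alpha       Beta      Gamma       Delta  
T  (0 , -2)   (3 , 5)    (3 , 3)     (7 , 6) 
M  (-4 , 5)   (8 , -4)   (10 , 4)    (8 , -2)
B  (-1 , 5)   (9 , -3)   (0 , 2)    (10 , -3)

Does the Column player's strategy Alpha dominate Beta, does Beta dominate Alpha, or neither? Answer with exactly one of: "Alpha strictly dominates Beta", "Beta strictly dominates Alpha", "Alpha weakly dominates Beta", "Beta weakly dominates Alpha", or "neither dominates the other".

Compare Alpha to Beta across each opponent action: T: -2<5, M: 5>-4, B: 5>-3.
Alpha does better at M, B but worse at T; neither strategy dominates the other.

neither dominates the other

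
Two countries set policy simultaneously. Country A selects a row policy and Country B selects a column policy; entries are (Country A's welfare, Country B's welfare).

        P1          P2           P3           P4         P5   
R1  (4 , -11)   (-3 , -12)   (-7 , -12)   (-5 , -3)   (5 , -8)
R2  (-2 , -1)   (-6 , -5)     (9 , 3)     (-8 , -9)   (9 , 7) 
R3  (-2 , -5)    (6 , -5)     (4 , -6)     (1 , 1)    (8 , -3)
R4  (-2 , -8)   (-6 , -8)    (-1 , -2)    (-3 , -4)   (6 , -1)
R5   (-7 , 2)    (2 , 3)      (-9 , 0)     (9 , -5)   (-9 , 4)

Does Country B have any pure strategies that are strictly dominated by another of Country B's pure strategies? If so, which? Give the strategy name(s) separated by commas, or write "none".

P1 is strictly dominated by P5 (R1: -8>-11, R2: 7>-1, R3: -3>-5, R4: -1>-8, R5: 4>2).
P2: dominated, since P5 does at least as well everywhere (R1: -8>-12, R2: 7>-5, R3: -3>-5, R4: -1>-8, R5: 4>3).
P3: dominated, since P5 does at least as well everywhere (R1: -8>-12, R2: 7>3, R3: -3>-6, R4: -1>-2, R5: 4>0).
P4: no other strategy beats it everywhere (P1 at R1 (-3>-11); P2 at R1 (-3>-12); P3 at R1 (-3>-12); P5 at R1 (-3>-8)).
P5 is not dominated — it holds its own against P1 at R1 (-8>-11); P2 at R1 (-8>-12); P3 at R1 (-8>-12); P4 at R2 (7>-9).

P1, P2, P3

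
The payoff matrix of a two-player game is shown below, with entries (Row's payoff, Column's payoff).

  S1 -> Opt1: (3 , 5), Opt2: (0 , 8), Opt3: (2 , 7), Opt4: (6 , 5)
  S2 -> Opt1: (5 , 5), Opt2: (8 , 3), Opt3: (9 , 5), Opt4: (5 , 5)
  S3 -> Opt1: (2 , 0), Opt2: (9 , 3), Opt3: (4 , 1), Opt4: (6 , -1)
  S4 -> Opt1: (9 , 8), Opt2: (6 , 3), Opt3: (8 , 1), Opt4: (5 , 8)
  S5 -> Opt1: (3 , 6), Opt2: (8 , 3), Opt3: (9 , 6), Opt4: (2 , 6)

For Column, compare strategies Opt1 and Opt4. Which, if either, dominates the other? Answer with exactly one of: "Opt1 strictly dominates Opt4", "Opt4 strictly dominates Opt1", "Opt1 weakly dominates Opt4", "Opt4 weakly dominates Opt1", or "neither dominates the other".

Opt1 weakly dominates Opt4

Compare Opt1 to Opt4 across every action of Row: S1: 5=5, S2: 5=5, S3: 0>-1, S4: 8=8, S5: 6=6.
Opt1 is at least as good everywhere and strictly better somewhere (tied only at S1, S2, S4, S5), so Opt1 weakly but not strictly dominates Opt4.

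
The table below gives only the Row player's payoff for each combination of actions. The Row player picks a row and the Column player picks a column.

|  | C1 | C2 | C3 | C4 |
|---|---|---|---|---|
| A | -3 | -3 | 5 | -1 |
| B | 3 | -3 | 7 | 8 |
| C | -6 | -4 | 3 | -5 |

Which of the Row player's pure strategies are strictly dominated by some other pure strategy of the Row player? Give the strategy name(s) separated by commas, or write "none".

C

A is not dominated — it holds its own against B at C2 (-3=-3); C at C1 (-3>-6).
B is not dominated — it holds its own against A at C1 (3>-3); C at C1 (3>-6).
C is strictly dominated by A (C1: -3>-6, C2: -3>-4, C3: 5>3, C4: -1>-5).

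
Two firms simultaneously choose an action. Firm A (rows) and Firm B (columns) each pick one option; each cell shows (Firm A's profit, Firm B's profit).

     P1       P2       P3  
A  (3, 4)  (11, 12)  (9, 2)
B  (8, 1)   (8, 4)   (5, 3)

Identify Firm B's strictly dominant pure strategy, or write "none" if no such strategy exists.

P2

P2 vs P1: A: 12>4, B: 4>1.
P2 vs P3: A: 12>2, B: 4>3.
P2 strictly beats every other strategy against every opponent action, so it is strictly dominant.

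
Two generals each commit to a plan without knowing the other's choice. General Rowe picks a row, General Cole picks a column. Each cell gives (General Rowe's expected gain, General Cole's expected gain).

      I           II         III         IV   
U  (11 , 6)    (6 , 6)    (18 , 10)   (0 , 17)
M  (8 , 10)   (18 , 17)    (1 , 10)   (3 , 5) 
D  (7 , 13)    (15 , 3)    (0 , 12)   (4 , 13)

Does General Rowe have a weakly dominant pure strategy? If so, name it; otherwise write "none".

U fails to dominate M at II (6<18).
M fails to dominate U at I (8<11).
D fails to dominate U at I (7<11).
No single strategy dominates all the others.

none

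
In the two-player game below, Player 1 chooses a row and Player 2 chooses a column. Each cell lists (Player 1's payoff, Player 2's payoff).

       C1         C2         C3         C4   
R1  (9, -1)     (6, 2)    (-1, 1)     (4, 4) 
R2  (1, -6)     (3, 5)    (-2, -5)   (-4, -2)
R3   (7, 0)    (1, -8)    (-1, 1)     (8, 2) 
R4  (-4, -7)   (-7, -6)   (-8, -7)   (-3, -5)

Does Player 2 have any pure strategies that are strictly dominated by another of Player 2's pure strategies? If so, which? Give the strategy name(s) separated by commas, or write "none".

C1, C3

C1: dominated, since C4 does at least as well everywhere (R1: 4>-1, R2: -2>-6, R3: 2>0, R4: -5>-7).
Nothing dominates C2: C1 at R1 (2>-1); C3 at R1 (2>1); C4 at R2 (5>-2).
C4 strictly dominates C3 — R1: 4>1, R2: -2>-5, R3: 2>1, R4: -5>-7.
C4: no other strategy beats it everywhere (C1 at R1 (4>-1); C2 at R1 (4>2); C3 at R1 (4>1)).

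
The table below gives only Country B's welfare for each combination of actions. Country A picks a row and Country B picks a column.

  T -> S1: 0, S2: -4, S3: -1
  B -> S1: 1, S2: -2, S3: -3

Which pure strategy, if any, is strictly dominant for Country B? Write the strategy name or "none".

S1 vs S2: T: 0>-4, B: 1>-2.
S1 vs S3: T: 0>-1, B: 1>-3.
S1 strictly beats every other strategy against every opponent action, so it is strictly dominant.

S1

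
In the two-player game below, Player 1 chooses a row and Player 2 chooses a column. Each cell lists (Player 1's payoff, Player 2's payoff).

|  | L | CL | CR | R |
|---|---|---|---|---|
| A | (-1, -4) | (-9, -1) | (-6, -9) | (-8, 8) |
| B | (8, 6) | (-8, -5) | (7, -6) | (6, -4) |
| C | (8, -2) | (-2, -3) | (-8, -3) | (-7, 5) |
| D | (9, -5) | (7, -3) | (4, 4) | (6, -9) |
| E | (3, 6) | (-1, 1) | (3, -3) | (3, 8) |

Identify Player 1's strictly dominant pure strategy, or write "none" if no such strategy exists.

none

A fails to dominate B at L (-1<8).
B fails to dominate C at L (8=8).
C fails to dominate A at CR (-8<-6).
D fails to dominate B at CR (4<7).
E fails to dominate B at L (3<8).
No single strategy dominates all the others.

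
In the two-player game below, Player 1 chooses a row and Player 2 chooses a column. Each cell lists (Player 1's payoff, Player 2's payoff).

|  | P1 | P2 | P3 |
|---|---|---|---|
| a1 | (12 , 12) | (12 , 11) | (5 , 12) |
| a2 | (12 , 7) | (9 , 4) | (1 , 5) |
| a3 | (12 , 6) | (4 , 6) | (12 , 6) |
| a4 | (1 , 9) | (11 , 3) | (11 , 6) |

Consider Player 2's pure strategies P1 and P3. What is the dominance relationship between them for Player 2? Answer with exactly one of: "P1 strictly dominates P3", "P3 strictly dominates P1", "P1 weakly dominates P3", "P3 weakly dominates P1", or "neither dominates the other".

Compare P1 to P3 across each choice by Player 1: a1: 12=12, a2: 7>5, a3: 6=6, a4: 9>6.
P1 is at least as good everywhere and strictly better somewhere (tied only at a1, a3), so P1 weakly but not strictly dominates P3.

P1 weakly dominates P3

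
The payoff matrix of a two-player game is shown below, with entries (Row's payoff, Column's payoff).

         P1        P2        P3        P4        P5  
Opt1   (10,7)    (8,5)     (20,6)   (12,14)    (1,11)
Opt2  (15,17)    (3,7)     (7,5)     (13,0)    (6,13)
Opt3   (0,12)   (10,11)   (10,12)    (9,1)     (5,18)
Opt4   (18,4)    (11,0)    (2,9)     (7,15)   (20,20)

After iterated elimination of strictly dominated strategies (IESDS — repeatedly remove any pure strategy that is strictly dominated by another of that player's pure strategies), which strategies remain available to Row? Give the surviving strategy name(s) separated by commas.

Opt4

Column P2 is eliminated: P1 beats it against every remaining row (Opt1: 7>5, Opt2: 17>7, Opt3: 12>11, Opt4: 4>0).
Column's strategy P3 is strictly dominated by P5 (Opt1: 11>6, Opt2: 13>5, Opt3: 18>12, Opt4: 20>9) and is removed.
Row's strategy Opt1 is strictly dominated by Opt2 (P1: 15>10, P4: 13>12, P5: 6>1) and is removed.
Row Opt3 is eliminated: Opt2 beats it against every remaining column (P1: 15>0, P4: 13>9, P5: 6>5).
Column P4 is eliminated: P5 beats it against every remaining row (Opt2: 13>0, Opt4: 20>15).
Row Opt2 is eliminated: Opt4 beats it against every remaining column (P1: 18>15, P5: 20>6).
For Column, P5 strictly dominates P1 on the remaining rows (Opt4: 20>4); eliminate P1.
Among the remaining strategies, none is strictly dominated by another pure strategy of the same player, so the elimination stops.
Surviving strategies — Row: {Opt4}; Column: {P5}.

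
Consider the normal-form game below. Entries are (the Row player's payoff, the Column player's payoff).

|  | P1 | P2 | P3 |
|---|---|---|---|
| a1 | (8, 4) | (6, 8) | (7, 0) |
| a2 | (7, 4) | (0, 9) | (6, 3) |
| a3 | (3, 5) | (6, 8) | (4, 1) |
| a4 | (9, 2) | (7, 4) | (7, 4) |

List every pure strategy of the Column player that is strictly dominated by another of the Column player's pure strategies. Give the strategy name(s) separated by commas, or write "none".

P1

P2 strictly dominates P1 — a1: 8>4, a2: 9>4, a3: 8>5, a4: 4>2.
P2 is not dominated — it holds its own against P1 at a1 (8>4); P3 at a1 (8>0).
P3 is not dominated — it holds its own against P1 at a4 (4>2); P2 at a4 (4=4).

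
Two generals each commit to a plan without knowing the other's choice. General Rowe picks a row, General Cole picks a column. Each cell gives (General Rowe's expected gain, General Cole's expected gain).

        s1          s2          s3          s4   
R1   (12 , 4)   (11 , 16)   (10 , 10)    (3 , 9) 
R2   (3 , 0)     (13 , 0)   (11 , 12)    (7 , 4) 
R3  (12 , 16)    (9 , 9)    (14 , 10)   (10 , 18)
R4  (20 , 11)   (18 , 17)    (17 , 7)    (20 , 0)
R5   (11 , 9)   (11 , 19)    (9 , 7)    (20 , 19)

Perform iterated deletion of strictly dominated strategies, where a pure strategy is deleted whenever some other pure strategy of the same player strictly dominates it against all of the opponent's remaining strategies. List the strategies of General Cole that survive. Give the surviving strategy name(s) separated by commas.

General Rowe's strategy R1 is strictly dominated by R4 (s1: 20>12, s2: 18>11, s3: 17>10, s4: 20>3) and is removed.
For General Rowe, R4 strictly dominates R2 on the remaining columns (s1: 20>3, s2: 18>13, s3: 17>11, s4: 20>7); eliminate R2.
Row R3 is eliminated: R4 beats it against every remaining column (s1: 20>12, s2: 18>9, s3: 17>14, s4: 20>10).
General Cole's strategy s1 is strictly dominated by s2 (R4: 17>11, R5: 19>9) and is removed.
General Cole's strategy s3 is strictly dominated by s2 (R4: 17>7, R5: 19>7) and is removed.
Among the remaining strategies, none is strictly dominated by another pure strategy of the same player, so the elimination stops.
Surviving strategies — General Rowe: {R4, R5}; General Cole: {s2, s4}.

s2, s4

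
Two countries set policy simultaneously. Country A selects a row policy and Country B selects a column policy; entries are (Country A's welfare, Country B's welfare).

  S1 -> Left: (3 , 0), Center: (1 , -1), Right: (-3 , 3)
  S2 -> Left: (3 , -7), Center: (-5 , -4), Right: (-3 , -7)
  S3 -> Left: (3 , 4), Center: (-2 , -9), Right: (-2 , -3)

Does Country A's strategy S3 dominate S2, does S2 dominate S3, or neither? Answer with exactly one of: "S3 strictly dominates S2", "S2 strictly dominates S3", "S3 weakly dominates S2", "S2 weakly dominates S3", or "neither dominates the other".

Compare S3 to S2 across each choice by Country B: Left: 3=3, Center: -2>-5, Right: -2>-3.
S3 is at least as good everywhere and strictly better somewhere (tied only at Left), so S3 weakly but not strictly dominates S2.

S3 weakly dominates S2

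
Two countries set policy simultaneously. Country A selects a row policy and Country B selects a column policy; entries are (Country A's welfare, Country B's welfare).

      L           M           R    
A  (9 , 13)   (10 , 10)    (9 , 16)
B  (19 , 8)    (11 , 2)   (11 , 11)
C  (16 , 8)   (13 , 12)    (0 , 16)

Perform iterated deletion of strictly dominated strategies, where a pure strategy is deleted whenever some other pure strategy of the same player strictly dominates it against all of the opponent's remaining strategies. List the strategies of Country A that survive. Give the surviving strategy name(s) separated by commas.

Country A's strategy A is strictly dominated by B (L: 19>9, M: 11>10, R: 11>9) and is removed.
For Country B, R strictly dominates L on the remaining rows (B: 11>8, C: 16>8); eliminate L.
Country B's strategy M is strictly dominated by R (B: 11>2, C: 16>12) and is removed.
For Country A, B strictly dominates C on the remaining columns (R: 11>0); eliminate C.
Among the remaining strategies, none is strictly dominated by another pure strategy of the same player, so the elimination stops.
Surviving strategies — Country A: {B}; Country B: {R}.

B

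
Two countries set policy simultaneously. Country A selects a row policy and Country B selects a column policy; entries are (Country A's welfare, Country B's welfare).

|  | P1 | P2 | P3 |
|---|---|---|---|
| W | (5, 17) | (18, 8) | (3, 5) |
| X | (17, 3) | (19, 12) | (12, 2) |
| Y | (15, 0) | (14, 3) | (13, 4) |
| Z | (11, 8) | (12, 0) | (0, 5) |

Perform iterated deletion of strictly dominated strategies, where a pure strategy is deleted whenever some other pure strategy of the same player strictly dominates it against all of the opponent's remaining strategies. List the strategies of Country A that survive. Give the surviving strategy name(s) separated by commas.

X, Y

For Country A, X strictly dominates W on the remaining columns (P1: 17>5, P2: 19>18, P3: 12>3); eliminate W.
Row Z is eliminated: X beats it against every remaining column (P1: 17>11, P2: 19>12, P3: 12>0).
Column P1 is eliminated: P2 beats it against every remaining row (X: 12>3, Y: 3>0).
Among the remaining strategies, none is strictly dominated by another pure strategy of the same player, so the elimination stops.
Surviving strategies — Country A: {X, Y}; Country B: {P2, P3}.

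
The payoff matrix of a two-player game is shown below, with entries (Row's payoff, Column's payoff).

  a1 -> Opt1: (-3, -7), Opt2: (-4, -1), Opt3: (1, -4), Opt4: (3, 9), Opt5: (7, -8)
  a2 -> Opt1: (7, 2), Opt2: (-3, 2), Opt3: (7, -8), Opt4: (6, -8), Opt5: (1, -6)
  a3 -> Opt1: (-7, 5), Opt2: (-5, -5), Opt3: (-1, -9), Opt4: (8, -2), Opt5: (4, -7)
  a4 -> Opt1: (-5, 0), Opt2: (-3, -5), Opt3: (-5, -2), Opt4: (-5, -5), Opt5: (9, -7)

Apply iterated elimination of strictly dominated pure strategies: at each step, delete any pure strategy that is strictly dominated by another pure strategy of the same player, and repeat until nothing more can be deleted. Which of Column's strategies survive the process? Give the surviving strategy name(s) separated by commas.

Column Opt5 is eliminated: Opt1 beats it against every remaining row (a1: -7>-8, a2: 2>-6, a3: 5>-7, a4: 0>-7).
For Row, a2 strictly dominates a1 on the remaining columns (Opt1: 7>-3, Opt2: -3>-4, Opt3: 7>1, Opt4: 6>3); eliminate a1.
For Column, Opt1 strictly dominates Opt3 on the remaining rows (a2: 2>-8, a3: 5>-9, a4: 0>-2); eliminate Opt3.
For Column, Opt1 strictly dominates Opt4 on the remaining rows (a2: 2>-8, a3: 5>-2, a4: 0>-5); eliminate Opt4.
For Row, a2 strictly dominates a3 on the remaining columns (Opt1: 7>-7, Opt2: -3>-5); eliminate a3.
Among the remaining strategies, none is strictly dominated by another pure strategy of the same player, so the elimination stops.
Surviving strategies — Row: {a2, a4}; Column: {Opt1, Opt2}.

Opt1, Opt2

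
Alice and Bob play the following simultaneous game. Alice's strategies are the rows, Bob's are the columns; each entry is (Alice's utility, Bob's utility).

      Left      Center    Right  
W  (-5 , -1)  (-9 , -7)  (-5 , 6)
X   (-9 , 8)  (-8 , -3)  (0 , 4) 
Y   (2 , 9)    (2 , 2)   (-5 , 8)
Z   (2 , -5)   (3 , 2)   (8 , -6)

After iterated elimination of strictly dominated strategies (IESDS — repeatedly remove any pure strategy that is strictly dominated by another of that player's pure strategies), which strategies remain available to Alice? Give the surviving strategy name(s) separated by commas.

Y, Z

For Alice, Z strictly dominates W on the remaining columns (Left: 2>-5, Center: 3>-9, Right: 8>-5); eliminate W.
Alice's strategy X is strictly dominated by Z (Left: 2>-9, Center: 3>-8, Right: 8>0) and is removed.
Bob's strategy Right is strictly dominated by Left (Y: 9>8, Z: -5>-6) and is removed.
Among the remaining strategies, none is strictly dominated by another pure strategy of the same player, so the elimination stops.
Surviving strategies — Alice: {Y, Z}; Bob: {Left, Center}.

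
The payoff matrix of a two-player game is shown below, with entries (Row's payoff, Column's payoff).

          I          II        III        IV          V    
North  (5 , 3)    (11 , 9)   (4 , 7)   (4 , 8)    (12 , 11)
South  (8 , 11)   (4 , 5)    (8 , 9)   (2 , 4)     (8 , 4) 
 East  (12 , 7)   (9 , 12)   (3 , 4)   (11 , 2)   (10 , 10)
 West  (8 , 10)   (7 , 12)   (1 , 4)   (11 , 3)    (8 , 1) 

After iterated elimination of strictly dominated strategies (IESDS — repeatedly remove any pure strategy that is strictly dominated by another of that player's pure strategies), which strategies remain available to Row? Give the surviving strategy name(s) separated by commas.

North, South, East

For Column, II strictly dominates IV on the remaining rows (North: 9>8, South: 5>4, East: 12>2, West: 12>3); eliminate IV.
For Row, East strictly dominates West on the remaining columns (I: 12>8, II: 9>7, III: 3>1, V: 10>8); eliminate West.
Among the remaining strategies, none is strictly dominated by another pure strategy of the same player, so the elimination stops.
Surviving strategies — Row: {North, South, East}; Column: {I, II, III, V}.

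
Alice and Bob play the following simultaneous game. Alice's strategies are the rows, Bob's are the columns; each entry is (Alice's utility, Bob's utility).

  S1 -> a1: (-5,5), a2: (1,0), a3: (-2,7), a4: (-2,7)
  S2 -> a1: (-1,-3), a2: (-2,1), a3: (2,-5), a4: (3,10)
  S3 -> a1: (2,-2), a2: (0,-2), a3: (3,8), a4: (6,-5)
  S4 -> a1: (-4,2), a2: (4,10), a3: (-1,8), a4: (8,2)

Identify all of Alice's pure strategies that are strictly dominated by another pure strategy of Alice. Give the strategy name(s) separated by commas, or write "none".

S4 strictly dominates S1 — a1: -4>-5, a2: 4>1, a3: -1>-2, a4: 8>-2.
S3 strictly dominates S2 — a1: 2>-1, a2: 0>-2, a3: 3>2, a4: 6>3.
Nothing dominates S3: S1 at a1 (2>-5); S2 at a1 (2>-1); S4 at a1 (2>-4).
S4 is not dominated — it holds its own against S1 at a1 (-4>-5); S2 at a2 (4>-2); S3 at a2 (4>0).

S1, S2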